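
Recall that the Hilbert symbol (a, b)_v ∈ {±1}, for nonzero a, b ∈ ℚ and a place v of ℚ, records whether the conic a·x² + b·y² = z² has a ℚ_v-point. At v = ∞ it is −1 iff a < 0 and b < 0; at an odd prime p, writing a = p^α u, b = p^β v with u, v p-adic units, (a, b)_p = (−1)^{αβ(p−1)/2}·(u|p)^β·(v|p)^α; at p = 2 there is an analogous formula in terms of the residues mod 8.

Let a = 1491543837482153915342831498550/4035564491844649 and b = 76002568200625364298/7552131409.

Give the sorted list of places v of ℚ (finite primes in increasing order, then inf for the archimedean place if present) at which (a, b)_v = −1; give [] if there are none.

(a, b) ≡ (22, 1482) mod (ℚ^×)²; places V = {2, 3, 5, 7, 11, 13, 17, 19, 43, 47, ∞}.
(a,b)_19: α=6, u≡8; β=3, v≡3 (mod 19); (8|19)=-1, (3|19)=-1; sign (−1)^0·-1^3·-1^6 = -1.
(a,b)_43: α=-6, u≡8; β=-4, v≡26 (mod 43); (8|43)=-1, (26|43)=-1; sign (−1)^0·-1^-4·-1^-6 = +1.
(a,b)_2: α=1, β=1; u≡3, v≡5 (mod 8); ε(u)ε(v)=1·0, αω(v)=1·1, βω(u)=1·1; sum ≡ 0  ⇒  +1.
(a,b)_47: α=-2, u≡26; β=-2, v≡8 (mod 47); (26|47)=-1, (8|47)=+1; sign (−1)^0·-1^-2·+1^-2 = +1.
(a,b)_11: α=3, u≡7; β=2, v≡7 (mod 11); (7|11)=-1, (7|11)=-1; sign (−1)^0·-1^2·-1^3 = -1.
(a,b)_17: α=-2, u≡5; β=0, v≡6 (mod 17); (5|17)=-1, (6|17)=-1; sign (−1)^0·-1^0·-1^-2 = +1.
(a,b)_13: α=4, u≡12; β=3, v≡12 (mod 13); (12|13)=+1, (12|13)=+1; sign (−1)^0·+1^3·+1^4 = +1.
(a,b)_7: α=10, u≡4; β=6, v≡5 (mod 7); (4|7)=+1, (5|7)=-1; sign (−1)^0·+1^6·-1^10 = +1.
(a,b)_∞: sgn(22)=+, sgn(1482)=+, so +1.
(a,b)_5: α=2, u≡3; β=0, v≡2 (mod 5); (3|5)=-1, (2|5)=-1; sign (−1)^0·-1^0·-1^2 = +1.
(a,b)_3: α=10, u≡1; β=11, v≡2 (mod 3); (1|3)=+1, (2|3)=-1; sign (−1)^0·+1^11·-1^10 = +1.
|Ram(22, 1482)| = 2, even; anisotropic at {11, 19}.

[11, 19]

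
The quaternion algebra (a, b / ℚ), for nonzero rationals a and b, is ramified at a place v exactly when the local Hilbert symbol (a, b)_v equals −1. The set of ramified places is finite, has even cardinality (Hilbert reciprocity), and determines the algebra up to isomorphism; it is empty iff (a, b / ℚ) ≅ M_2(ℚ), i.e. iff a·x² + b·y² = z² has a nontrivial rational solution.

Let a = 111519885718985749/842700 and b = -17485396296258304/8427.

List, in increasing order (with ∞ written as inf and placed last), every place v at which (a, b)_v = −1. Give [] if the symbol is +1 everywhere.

[2, 17, 29, 41]

(a, b) ≡ (3567, -1394697) mod (ℚ^×)²; places V = {2, 3, 5, 17, 23, 29, 31, 41, 47, 53, ∞}.
(a,b)_2: α=-2, β=8; u≡7, v≡7 (mod 8); ε(u)ε(v)=1·1, αω(v)=-2·0, βω(u)=8·0; sum ≡ 1  ⇒  -1.
(a,b)_41: α=1, u≡16; β=1, v≡22 (mod 41); (16|41)=+1, (22|41)=-1; sign (−1)^0·+1^1·-1^1 = -1.
(a,b)_47: α=2, u≡37; β=0, v≡21 (mod 47); (37|47)=+1, (21|47)=+1; sign (−1)^0·+1^0·+1^2 = +1.
(a,b)_5: α=-2, u≡3; β=0, v≡3 (mod 5); (3|5)=-1, (3|5)=-1; sign (−1)^0·-1^0·-1^-2 = +1.
(a,b)_23: α=2, u≡9; β=3, v≡13 (mod 23); (9|23)=+1, (13|23)=+1; sign (−1)^0·+1^3·+1^2 = +1.
(a,b)_29: α=1, u≡16; β=1, v≡17 (mod 29); (16|29)=+1, (17|29)=-1; sign (−1)^0·+1^1·-1^1 = -1.
(a,b)_17: α=4, u≡12; β=3, v≡9 (mod 17); (12|17)=-1, (9|17)=+1; sign (−1)^0·-1^3·+1^4 = -1.
(a,b)_3: α=-1, u≡1; β=-1, v≡2 (mod 3); (1|3)=+1, (2|3)=-1; sign (−1)^1·+1^-1·-1^-1 = +1.
(a,b)_31: α=2, u≡2; β=2, v≡23 (mod 31); (2|31)=+1, (23|31)=-1; sign (−1)^0·+1^2·-1^2 = +1.
(a,b)_53: α=-2, u≡25; β=-2, v≡35 (mod 53); (25|53)=+1, (35|53)=-1; sign (−1)^0·+1^-2·-1^-2 = +1.
(a,b)_∞: sgn(3567)=+, sgn(-1394697)=−, so +1.
Ram(3567, -1394697) = {2, 17, 29, 41}; no ℚ_2-point on the conic.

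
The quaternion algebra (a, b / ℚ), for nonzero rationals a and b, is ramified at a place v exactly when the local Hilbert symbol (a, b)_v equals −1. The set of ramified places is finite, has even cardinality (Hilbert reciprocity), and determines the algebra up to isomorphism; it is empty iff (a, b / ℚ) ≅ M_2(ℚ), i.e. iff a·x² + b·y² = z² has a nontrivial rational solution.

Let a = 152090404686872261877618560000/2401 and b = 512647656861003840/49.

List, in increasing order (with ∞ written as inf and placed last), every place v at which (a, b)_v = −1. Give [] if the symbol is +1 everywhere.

[17, 19, 23, 31]

(a, b) ≡ (133331, 50065) mod (ℚ^×)²; places V = {2, 3, 5, 7, 11, 17, 19, 23, 31, ∞}.
(a,b)_5: α=4, u≡1; β=1, v≡2 (mod 5); (1|5)=+1, (2|5)=-1; sign (−1)^0·+1^1·-1^4 = +1.
(a,b)_31: α=5, u≡13; β=3, v≡6 (mod 31); (13|31)=-1, (6|31)=-1; sign (−1)^1·-1^3·-1^5 = -1.
(a,b)_2: α=10, β=6; u≡3, v≡1 (mod 8); ε(u)ε(v)=1·0, αω(v)=10·0, βω(u)=6·1; sum ≡ 0  ⇒  +1.
(a,b)_11: α=3, u≡6; β=2, v≡1 (mod 11); (6|11)=-1, (1|11)=+1; sign (−1)^0·-1^2·+1^3 = +1.
(a,b)_23: α=3, u≡4; β=2, v≡21 (mod 23); (4|23)=+1, (21|23)=-1; sign (−1)^0·+1^2·-1^3 = -1.
(a,b)_7: α=-4, u≡1; β=-2, v≡1 (mod 7); (1|7)=+1, (1|7)=+1; sign (−1)^0·+1^-2·+1^-4 = +1.
(a,b)_∞: sgn(133331)=+, sgn(50065)=+, so +1.
(a,b)_3: α=0, u≡2; β=2, v≡1 (mod 3); (2|3)=-1, (1|3)=+1; sign (−1)^0·-1^2·+1^0 = +1.
(a,b)_17: α=5, u≡6; β=3, v≡8 (mod 17); (6|17)=-1, (8|17)=+1; sign (−1)^0·-1^3·+1^5 = -1.
(a,b)_19: α=2, u≡2; β=1, v≡3 (mod 19); (2|19)=-1, (3|19)=-1; sign (−1)^0·-1^1·-1^2 = -1.
Ram(133331, 50065) = {17, 19, 23, 31}; no ℚ_17-point on the conic.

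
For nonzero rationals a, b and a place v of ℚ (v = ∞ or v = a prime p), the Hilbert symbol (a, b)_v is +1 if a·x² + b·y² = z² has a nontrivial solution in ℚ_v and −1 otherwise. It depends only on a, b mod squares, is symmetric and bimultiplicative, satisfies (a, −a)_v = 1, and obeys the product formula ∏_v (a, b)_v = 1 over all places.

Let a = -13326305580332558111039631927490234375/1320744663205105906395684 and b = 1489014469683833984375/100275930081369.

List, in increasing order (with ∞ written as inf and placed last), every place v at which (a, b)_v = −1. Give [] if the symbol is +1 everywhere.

[5, 11]

Mod squares: a ≡ -55, b ≡ 935. Check v ∈ {∞, 2, 3, 5, 7, 11, 17, 19, 29, 37, 41}.
v=7: a=7^-2·(≡1), b=7^-4·(≡2) mod 7; (1|7)=+1, (2|7)=+1; (−1)^{-2·-4·3}·(+1)^-4·(+1)^-2 = +1.
v=41: a=41^4·(≡26), b=41^2·(≡5) mod 41; (26|41)=-1, (5|41)=+1; (−1)^{4·2·20}·(-1)^2·(+1)^4 = +1.
v=3: a=3^-22·(≡2), b=3^-10·(≡2) mod 3; (2|3)=-1, (2|3)=-1; (−1)^{-22·-10·1}·(-1)^-10·(-1)^-22 = +1.
v=19: a=19^-2·(≡12), b=19^0·(≡7) mod 19; (12|19)=-1, (7|19)=+1; (−1)^{-2·0·9}·(-1)^0·(+1)^-2 = +1.
v=17: a=17^2·(≡2), b=17^1·(≡4) mod 17; (2|17)=+1, (4|17)=+1; (−1)^{2·1·8}·(+1)^1·(+1)^2 = +1.
v=∞: -55 < 0 and 935 > 0  ⇒  (a,b)_∞ = +1.
v=5: a=5^15·(≡4), b=5^9·(≡2) mod 5; (4|5)=+1, (2|5)=-1; (−1)^{15·9·2}·(+1)^9·(-1)^15 = -1.
v=2: v_2(a)=-2, v_2(b)=0; units ≡ 1, 7 (mod 8); ε·ε+αω+βω = 0·1+-2·0+0·0 ≡ 0  ⇒  (a,b)_2 = +1.
v=11: a=11^11·(≡8), b=11^7·(≡6) mod 11; (8|11)=-1, (6|11)=-1; (−1)^{11·7·5}·(-1)^7·(-1)^11 = -1.
v=29: a=29^-6·(≡27), b=29^-4·(≡24) mod 29; (27|29)=-1, (24|29)=+1; (−1)^{-6·-4·14}·(-1)^-4·(+1)^-6 = +1.
v=37: a=37^4·(≡20), b=37^2·(≡12) mod 37; (20|37)=-1, (12|37)=+1; (−1)^{4·2·18}·(-1)^2·(+1)^4 = +1.
|Ram(-55, 935)| = 2, even; anisotropic at {5, 11}.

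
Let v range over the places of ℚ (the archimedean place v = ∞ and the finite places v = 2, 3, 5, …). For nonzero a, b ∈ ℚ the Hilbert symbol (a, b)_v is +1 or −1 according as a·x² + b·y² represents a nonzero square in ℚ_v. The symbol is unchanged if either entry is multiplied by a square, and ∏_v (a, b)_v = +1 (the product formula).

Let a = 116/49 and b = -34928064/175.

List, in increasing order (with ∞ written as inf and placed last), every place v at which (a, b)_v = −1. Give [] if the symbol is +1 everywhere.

[3, 17, 29, 41]

(a, b) ≡ (29, -424473) mod (ℚ^×)²; places V = {2, 3, 5, 7, 17, 29, 41, ∞}.
(a,b)_∞: sgn(29)=+, sgn(-424473)=−, so +1.
(a,b)_17: α=0, u≡10; β=1, v≡9 (mod 17); (10|17)=-1, (9|17)=+1; sign (−1)^0·-1^1·+1^0 = -1.
(a,b)_41: α=0, u≡35; β=1, v≡33 (mod 41); (35|41)=-1, (33|41)=+1; sign (−1)^0·-1^1·+1^0 = -1.
(a,b)_29: α=1, u≡6; β=1, v≡12 (mod 29); (6|29)=+1, (12|29)=-1; sign (−1)^0·+1^1·-1^1 = -1.
(a,b)_2: α=2, β=6; u≡5, v≡7 (mod 8); ε(u)ε(v)=0·1, αω(v)=2·0, βω(u)=6·1; sum ≡ 0  ⇒  +1.
(a,b)_3: α=0, u≡2; β=3, v≡1 (mod 3); (2|3)=-1, (1|3)=+1; sign (−1)^0·-1^3·+1^0 = -1.
(a,b)_7: α=-2, u≡4; β=-1, v≡1 (mod 7); (4|7)=+1, (1|7)=+1; sign (−1)^0·+1^-1·+1^-2 = +1.
(a,b)_5: α=0, u≡4; β=-2, v≡3 (mod 5); (4|5)=+1, (3|5)=-1; sign (−1)^0·+1^-2·-1^0 = +1.
|Ram(29, -424473)| = 4, even; anisotropic at {3, 17, 29, 41}.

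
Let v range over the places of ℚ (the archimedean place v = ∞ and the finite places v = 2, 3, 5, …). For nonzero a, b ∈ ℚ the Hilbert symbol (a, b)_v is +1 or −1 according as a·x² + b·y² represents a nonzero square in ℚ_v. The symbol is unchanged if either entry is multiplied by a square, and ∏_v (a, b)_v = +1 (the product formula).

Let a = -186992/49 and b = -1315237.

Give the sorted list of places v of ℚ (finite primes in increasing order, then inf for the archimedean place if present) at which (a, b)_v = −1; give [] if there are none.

Mod squares: a ≡ -11687, b ≡ -1315237. Check v ∈ {∞, 2, 7, 11, 13, 19, 29, 31}.
v=7: a=7^-2·(≡6), b=7^1·(≡3) mod 7; (6|7)=-1, (3|7)=-1; (−1)^{-2·1·3}·(-1)^1·(-1)^-2 = -1.
v=29: a=29^1·(≡14), b=29^1·(≡3) mod 29; (14|29)=-1, (3|29)=-1; (−1)^{1·1·14}·(-1)^1·(-1)^1 = +1.
v=13: a=13^1·(≡2), b=13^0·(≡12) mod 13; (2|13)=-1, (12|13)=+1; (−1)^{1·0·6}·(-1)^0·(+1)^1 = +1.
v=11: a=11^0·(≡6), b=11^1·(≡3) mod 11; (6|11)=-1, (3|11)=+1; (−1)^{0·1·5}·(-1)^1·(+1)^0 = -1.
v=19: a=19^0·(≡4), b=19^1·(≡13) mod 19; (4|19)=+1, (13|19)=-1; (−1)^{0·1·9}·(+1)^1·(-1)^0 = +1.
v=2: v_2(a)=4, v_2(b)=0; units ≡ 1, 3 (mod 8); ε·ε+αω+βω = 0·1+4·1+0·0 ≡ 0  ⇒  (a,b)_2 = +1.
v=31: a=31^1·(≡30), b=31^1·(≡12) mod 31; (30|31)=-1, (12|31)=-1; (−1)^{1·1·15}·(-1)^1·(-1)^1 = -1.
v=∞: -11687 < 0 and -1315237 < 0  ⇒  (a,b)_∞ = -1.
|Ram(-11687, -1315237)| = 4, even; anisotropic at {7, 11, 31, ∞}.

[7, 11, 31, inf]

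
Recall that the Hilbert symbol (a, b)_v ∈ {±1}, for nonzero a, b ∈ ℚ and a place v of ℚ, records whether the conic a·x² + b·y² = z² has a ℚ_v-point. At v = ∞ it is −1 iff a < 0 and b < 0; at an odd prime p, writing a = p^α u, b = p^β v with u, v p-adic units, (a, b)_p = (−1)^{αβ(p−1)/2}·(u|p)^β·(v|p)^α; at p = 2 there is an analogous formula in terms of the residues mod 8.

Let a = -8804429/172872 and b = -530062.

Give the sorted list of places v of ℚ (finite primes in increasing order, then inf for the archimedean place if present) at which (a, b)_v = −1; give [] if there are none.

[2, 13, 19, inf]

(a, b) ≡ (-58, -530062) mod (ℚ^×)²; places V = {2, 3, 7, 13, 19, 29, 37, ∞}.
(a,b)_13: α=0, u≡5; β=1, v≡7 (mod 13); (5|13)=-1, (7|13)=-1; sign (−1)^0·-1^1·-1^0 = -1.
(a,b)_19: α=2, u≡14; β=1, v≡13 (mod 19); (14|19)=-1, (13|19)=-1; sign (−1)^0·-1^1·-1^2 = -1.
(a,b)_∞: sgn(-58)=−, sgn(-530062)=−, so -1.
(a,b)_2: α=-3, β=1; u≡3, v≡1 (mod 8); ε(u)ε(v)=1·0, αω(v)=-3·0, βω(u)=1·1; sum ≡ 1  ⇒  -1.
(a,b)_7: α=-4, u≡5; β=0, v≡6 (mod 7); (5|7)=-1, (6|7)=-1; sign (−1)^0·-1^0·-1^-4 = +1.
(a,b)_3: α=-2, u≡2; β=0, v≡2 (mod 3); (2|3)=-1, (2|3)=-1; sign (−1)^0·-1^0·-1^-2 = +1.
(a,b)_37: α=0, u≡16; β=1, v≡30 (mod 37); (16|37)=+1, (30|37)=+1; sign (−1)^0·+1^1·+1^0 = +1.
(a,b)_29: α=3, u≡15; β=1, v≡21 (mod 29); (15|29)=-1, (21|29)=-1; sign (−1)^0·-1^1·-1^3 = +1.
Ram(-58, -530062) = {2, 13, 19, ∞}; no ℚ_2-point on the conic.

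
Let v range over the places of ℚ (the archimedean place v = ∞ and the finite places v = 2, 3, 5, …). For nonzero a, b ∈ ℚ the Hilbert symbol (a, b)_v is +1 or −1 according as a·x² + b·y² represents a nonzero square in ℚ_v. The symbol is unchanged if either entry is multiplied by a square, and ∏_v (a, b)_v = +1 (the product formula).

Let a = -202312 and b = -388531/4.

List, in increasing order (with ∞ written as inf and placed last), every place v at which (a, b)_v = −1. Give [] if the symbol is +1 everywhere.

(a, b) ≡ (-418, -19) mod (ℚ^×)²; places V = {2, 11, 13, 19, ∞}.
(a,b)_∞: sgn(-418)=−, sgn(-19)=−, so -1.
(a,b)_19: α=1, u≡11; β=1, v≡13 (mod 19); (11|19)=+1, (13|19)=-1; sign (−1)^1·+1^1·-1^1 = +1.
(a,b)_11: α=3, u≡2; β=2, v≡3 (mod 11); (2|11)=-1, (3|11)=+1; sign (−1)^0·-1^2·+1^3 = +1.
(a,b)_2: α=3, β=-2; u≡7, v≡5 (mod 8); ε(u)ε(v)=1·0, αω(v)=3·1, βω(u)=-2·0; sum ≡ 1  ⇒  -1.
(a,b)_13: α=0, u≡7; β=2, v≡7 (mod 13); (7|13)=-1, (7|13)=-1; sign (−1)^0·-1^2·-1^0 = +1.
Ram(-418, -19) = {2, ∞}; no ℚ_2-point on the conic.

[2, inf]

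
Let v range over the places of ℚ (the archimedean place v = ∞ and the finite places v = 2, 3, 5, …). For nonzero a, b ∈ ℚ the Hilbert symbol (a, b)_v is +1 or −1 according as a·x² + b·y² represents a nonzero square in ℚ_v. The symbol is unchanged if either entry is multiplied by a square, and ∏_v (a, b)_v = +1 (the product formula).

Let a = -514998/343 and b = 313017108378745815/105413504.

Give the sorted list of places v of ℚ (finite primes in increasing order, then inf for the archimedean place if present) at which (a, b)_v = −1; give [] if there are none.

[2, 3]

Mod squares: a ≡ -154, b ≡ 210. Check v ∈ {∞, 2, 3, 5, 7, 11, 17}.
v=7: a=7^-3·(≡6), b=7^-7·(≡1) mod 7; (6|7)=-1, (1|7)=+1; (−1)^{-3·-7·3}·(-1)^-7·(+1)^-3 = +1.
v=17: a=17^2·(≡1), b=17^6·(≡12) mod 17; (1|17)=+1, (12|17)=-1; (−1)^{2·6·8}·(+1)^6·(-1)^2 = +1.
v=3: a=3^4·(≡2), b=3^11·(≡1) mod 3; (2|3)=-1, (1|3)=+1; (−1)^{4·11·1}·(-1)^11·(+1)^4 = -1.
v=11: a=11^1·(≡10), b=11^4·(≡1) mod 11; (10|11)=-1, (1|11)=+1; (−1)^{1·4·5}·(-1)^4·(+1)^1 = +1.
v=2: v_2(a)=1, v_2(b)=-7; units ≡ 3, 1 (mod 8); ε·ε+αω+βω = 1·0+1·0+-7·1 ≡ 1  ⇒  (a,b)_2 = -1.
v=∞: -154 < 0 and 210 > 0  ⇒  (a,b)_∞ = +1.
v=5: a=5^0·(≡4), b=5^1·(≡2) mod 5; (4|5)=+1, (2|5)=-1; (−1)^{0·1·2}·(+1)^1·(-1)^0 = +1.
|Ram(-154, 210)| = 2, even; anisotropic at {2, 3}.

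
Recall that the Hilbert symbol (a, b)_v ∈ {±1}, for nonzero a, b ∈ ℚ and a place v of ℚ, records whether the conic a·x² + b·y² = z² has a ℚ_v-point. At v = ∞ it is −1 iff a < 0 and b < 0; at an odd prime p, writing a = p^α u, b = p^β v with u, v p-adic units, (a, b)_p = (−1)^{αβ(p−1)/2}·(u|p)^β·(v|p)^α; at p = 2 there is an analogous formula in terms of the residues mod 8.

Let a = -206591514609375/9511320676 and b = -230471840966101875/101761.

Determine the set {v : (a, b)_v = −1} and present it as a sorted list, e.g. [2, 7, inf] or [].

[3, 5, 43, inf]

(a, b) ≡ (-16215, -43) mod (ℚ^×)²; places V = {2, 3, 5, 7, 11, 13, 23, 29, 31, 43, 47, ∞}.
(a,b)_5: α=7, u≡3; β=4, v≡2 (mod 5); (3|5)=-1, (2|5)=-1; sign (−1)^0·-1^4·-1^7 = -1.
(a,b)_7: α=2, u≡2; β=2, v≡6 (mod 7); (2|7)=+1, (6|7)=-1; sign (−1)^0·+1^2·-1^2 = +1.
(a,b)_2: α=-2, β=0; u≡1, v≡5 (mod 8); ε(u)ε(v)=0·0, αω(v)=-2·1, βω(u)=0·0; sum ≡ 0  ⇒  +1.
(a,b)_3: α=3, u≡1; β=4, v≡2 (mod 3); (1|3)=+1, (2|3)=-1; sign (−1)^0·+1^4·-1^3 = -1.
(a,b)_13: α=-2, u≡1; β=0, v≡12 (mod 13); (1|13)=+1, (12|13)=+1; sign (−1)^0·+1^0·+1^-2 = +1.
(a,b)_∞: sgn(-16215)=−, sgn(-43)=−, so -1.
(a,b)_47: α=1, u≡5; β=2, v≡32 (mod 47); (5|47)=-1, (32|47)=+1; sign (−1)^0·-1^2·+1^1 = +1.
(a,b)_23: α=1, u≡18; β=2, v≡18 (mod 23); (18|23)=+1, (18|23)=+1; sign (−1)^0·+1^2·+1^1 = +1.
(a,b)_29: α=0, u≡7; β=-2, v≡2 (mod 29); (7|29)=+1, (2|29)=-1; sign (−1)^0·+1^-2·-1^0 = +1.
(a,b)_43: α=2, u≡39; β=3, v≡5 (mod 43); (39|43)=-1, (5|43)=-1; sign (−1)^0·-1^3·-1^2 = -1.
(a,b)_31: α=-2, u≡27; β=0, v≡19 (mod 31); (27|31)=-1, (19|31)=+1; sign (−1)^0·-1^0·+1^-2 = +1.
(a,b)_11: α=-4, u≡8; β=-2, v≡5 (mod 11); (8|11)=-1, (5|11)=+1; sign (−1)^0·-1^-2·+1^-4 = +1.
Ram(-16215, -43) = {3, 5, 43, ∞}; no ℚ_3-point on the conic.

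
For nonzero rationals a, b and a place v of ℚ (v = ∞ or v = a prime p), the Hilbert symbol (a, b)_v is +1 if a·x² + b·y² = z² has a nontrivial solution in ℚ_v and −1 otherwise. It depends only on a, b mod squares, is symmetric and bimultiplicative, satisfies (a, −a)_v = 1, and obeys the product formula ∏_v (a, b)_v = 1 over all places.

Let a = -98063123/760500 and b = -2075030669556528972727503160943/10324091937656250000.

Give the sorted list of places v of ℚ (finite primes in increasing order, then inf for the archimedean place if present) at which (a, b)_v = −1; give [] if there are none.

[5, 11, 19, inf]

(a, b) ≡ (-1615, -1463) mod (ℚ^×)²; places V = {2, 3, 5, 7, 11, 13, 17, 19, 29, 41, ∞}.
(a,b)_19: α=3, u≡8; β=9, v≡15 (mod 19); (8|19)=-1, (15|19)=-1; sign (−1)^1·-1^9·-1^3 = -1.
(a,b)_5: α=-3, u≡3; β=-10, v≡2 (mod 5); (3|5)=-1, (2|5)=-1; sign (−1)^0·-1^-10·-1^-3 = -1.
(a,b)_7: α=0, u≡4; β=1, v≡1 (mod 7); (4|7)=+1, (1|7)=+1; sign (−1)^0·+1^1·+1^0 = +1.
(a,b)_∞: sgn(-1615)=−, sgn(-1463)=−, so -1.
(a,b)_17: α=1, u≡11; β=4, v≡2 (mod 17); (11|17)=-1, (2|17)=+1; sign (−1)^0·-1^4·+1^1 = +1.
(a,b)_41: α=0, u≡25; β=2, v≡27 (mod 41); (25|41)=+1, (27|41)=-1; sign (−1)^0·+1^2·-1^0 = +1.
(a,b)_13: α=-2, u≡12; β=-8, v≡6 (mod 13); (12|13)=+1, (6|13)=-1; sign (−1)^0·+1^-8·-1^-2 = +1.
(a,b)_29: α=2, u≡16; β=6, v≡9 (mod 29); (16|29)=+1, (9|29)=+1; sign (−1)^0·+1^6·+1^2 = +1.
(a,b)_11: α=0, u≡10; β=1, v≡6 (mod 11); (10|11)=-1, (6|11)=-1; sign (−1)^0·-1^1·-1^0 = -1.
(a,b)_2: α=-2, β=-4; u≡1, v≡1 (mod 8); ε(u)ε(v)=0·0, αω(v)=-2·0, βω(u)=-4·0; sum ≡ 0  ⇒  +1.
(a,b)_3: α=-2, u≡2; β=-4, v≡1 (mod 3); (2|3)=-1, (1|3)=+1; sign (−1)^0·-1^-4·+1^-2 = +1.
Ram(-1615, -1463) = {5, 11, 19, ∞}; no ℚ_5-point on the conic.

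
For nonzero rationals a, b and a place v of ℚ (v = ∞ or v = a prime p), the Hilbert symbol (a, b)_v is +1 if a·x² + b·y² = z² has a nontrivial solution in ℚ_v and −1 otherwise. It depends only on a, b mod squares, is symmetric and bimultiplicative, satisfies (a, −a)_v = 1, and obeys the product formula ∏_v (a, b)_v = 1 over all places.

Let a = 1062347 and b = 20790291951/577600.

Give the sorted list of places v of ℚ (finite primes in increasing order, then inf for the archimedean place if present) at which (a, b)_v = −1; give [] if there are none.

[2, 11, 13, 19, 23, 29]

Mod squares: a ≡ 1062347, b ≡ 319. Check v ∈ {∞, 2, 3, 5, 11, 13, 17, 19, 23, 29}.
v=5: a=5^0·(≡2), b=5^-2·(≡4) mod 5; (2|5)=-1, (4|5)=+1; (−1)^{0·-2·2}·(-1)^-2·(+1)^0 = +1.
v=∞: 1062347 > 0 and 319 > 0  ⇒  (a,b)_∞ = +1.
v=3: a=3^0·(≡2), b=3^6·(≡1) mod 3; (2|3)=-1, (1|3)=+1; (−1)^{0·6·1}·(-1)^6·(+1)^0 = +1.
v=23: a=23^1·(≡5), b=23^2·(≡7) mod 23; (5|23)=-1, (7|23)=-1; (−1)^{1·2·11}·(-1)^2·(-1)^1 = -1.
v=19: a=19^1·(≡15), b=19^-2·(≡15) mod 19; (15|19)=-1, (15|19)=-1; (−1)^{1·-2·9}·(-1)^-2·(-1)^1 = -1.
v=13: a=13^1·(≡1), b=13^2·(≡5) mod 13; (1|13)=+1, (5|13)=-1; (−1)^{1·2·6}·(+1)^2·(-1)^1 = -1.
v=11: a=11^1·(≡8), b=11^1·(≡7) mod 11; (8|11)=-1, (7|11)=-1; (−1)^{1·1·5}·(-1)^1·(-1)^1 = -1.
v=17: a=17^1·(≡16), b=17^0·(≡15) mod 17; (16|17)=+1, (15|17)=+1; (−1)^{1·0·8}·(+1)^0·(+1)^1 = +1.
v=29: a=29^0·(≡19), b=29^1·(≡12) mod 29; (19|29)=-1, (12|29)=-1; (−1)^{0·1·14}·(-1)^1·(-1)^0 = -1.
v=2: v_2(a)=0, v_2(b)=-6; units ≡ 3, 7 (mod 8); ε·ε+αω+βω = 1·1+0·0+-6·1 ≡ 1  ⇒  (a,b)_2 = -1.
|Ram(1062347, 319)| = 6, even; anisotropic at {2, 11, 13, 19, 23, 29}.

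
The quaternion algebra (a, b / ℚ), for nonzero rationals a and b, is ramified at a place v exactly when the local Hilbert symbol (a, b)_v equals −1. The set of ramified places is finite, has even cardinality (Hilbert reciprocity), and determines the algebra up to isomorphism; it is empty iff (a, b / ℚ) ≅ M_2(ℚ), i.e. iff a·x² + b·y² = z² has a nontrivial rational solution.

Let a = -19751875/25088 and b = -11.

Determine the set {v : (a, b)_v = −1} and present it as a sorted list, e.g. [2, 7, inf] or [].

(a, b) ≡ (-374, -11) mod (ℚ^×)²; places V = {2, 5, 7, 11, 13, 17, ∞}.
(a,b)_13: α=2, u≡9; β=0, v≡2 (mod 13); (9|13)=+1, (2|13)=-1; sign (−1)^0·+1^0·-1^2 = +1.
(a,b)_2: α=-9, β=0; u≡5, v≡5 (mod 8); ε(u)ε(v)=0·0, αω(v)=-9·1, βω(u)=0·1; sum ≡ 1  ⇒  -1.
(a,b)_∞: sgn(-374)=−, sgn(-11)=−, so -1.
(a,b)_7: α=-2, u≡4; β=0, v≡3 (mod 7); (4|7)=+1, (3|7)=-1; sign (−1)^0·+1^0·-1^-2 = +1.
(a,b)_5: α=4, u≡4; β=0, v≡4 (mod 5); (4|5)=+1, (4|5)=+1; sign (−1)^0·+1^0·+1^4 = +1.
(a,b)_17: α=1, u≡11; β=0, v≡6 (mod 17); (11|17)=-1, (6|17)=-1; sign (−1)^0·-1^0·-1^1 = -1.
(a,b)_11: α=1, u≡6; β=1, v≡10 (mod 11); (6|11)=-1, (10|11)=-1; sign (−1)^1·-1^1·-1^1 = -1.
|Ram(-374, -11)| = 4, even; anisotropic at {2, 11, 17, ∞}.

[2, 11, 17, inf]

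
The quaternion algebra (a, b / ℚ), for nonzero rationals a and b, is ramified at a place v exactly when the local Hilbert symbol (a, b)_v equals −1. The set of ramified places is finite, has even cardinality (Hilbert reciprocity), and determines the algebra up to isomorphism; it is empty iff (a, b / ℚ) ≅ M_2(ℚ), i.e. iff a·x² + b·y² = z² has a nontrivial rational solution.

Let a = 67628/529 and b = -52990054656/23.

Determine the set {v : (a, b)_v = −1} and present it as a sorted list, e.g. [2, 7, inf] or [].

[3, 11]

(a, b) ≡ (16907, -14007) mod (ℚ^×)²; places V = {2, 3, 7, 11, 23, 29, 53, ∞}.
(a,b)_7: α=0, u≡2; β=1, v≡4 (mod 7); (2|7)=+1, (4|7)=+1; sign (−1)^0·+1^1·+1^0 = +1.
(a,b)_∞: sgn(16907)=+, sgn(-14007)=−, so +1.
(a,b)_3: α=0, u≡2; β=1, v≡2 (mod 3); (2|3)=-1, (2|3)=-1; sign (−1)^0·-1^1·-1^0 = -1.
(a,b)_2: α=2, β=8; u≡3, v≡1 (mod 8); ε(u)ε(v)=1·0, αω(v)=2·0, βω(u)=8·1; sum ≡ 0  ⇒  +1.
(a,b)_29: α=1, u≡10; β=1, v≡2 (mod 29); (10|29)=-1, (2|29)=-1; sign (−1)^0·-1^1·-1^1 = +1.
(a,b)_23: α=-2, u≡8; β=-1, v≡4 (mod 23); (8|23)=+1, (4|23)=+1; sign (−1)^0·+1^-1·+1^-2 = +1.
(a,b)_11: α=1, u≡10; β=2, v≡7 (mod 11); (10|11)=-1, (7|11)=-1; sign (−1)^0·-1^2·-1^1 = -1.
(a,b)_53: α=1, u≡49; β=2, v≡42 (mod 53); (49|53)=+1, (42|53)=+1; sign (−1)^0·+1^2·+1^1 = +1.
(16907, -14007 / ℚ) ramifies at {3, 11}: a division algebra.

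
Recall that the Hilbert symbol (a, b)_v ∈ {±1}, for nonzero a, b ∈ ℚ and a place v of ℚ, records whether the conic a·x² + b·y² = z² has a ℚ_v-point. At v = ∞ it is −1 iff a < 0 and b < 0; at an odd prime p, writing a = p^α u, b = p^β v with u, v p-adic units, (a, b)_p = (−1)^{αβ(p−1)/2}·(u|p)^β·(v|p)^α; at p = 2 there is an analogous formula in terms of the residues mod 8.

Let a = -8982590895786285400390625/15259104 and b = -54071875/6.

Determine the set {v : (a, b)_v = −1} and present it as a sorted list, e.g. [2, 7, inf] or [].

[3, inf]

(a, b) ≡ (-910, -4290) mod (ℚ^×)²; places V = {2, 3, 5, 7, 11, 13, 29, ∞}.
(a,b)_3: α=-4, u≡2; β=-1, v≡1 (mod 3); (2|3)=-1, (1|3)=+1; sign (−1)^0·-1^-1·+1^-4 = -1.
(a,b)_13: α=3, u≡2; β=1, v≡11 (mod 13); (2|13)=-1, (11|13)=-1; sign (−1)^0·-1^1·-1^3 = +1.
(a,b)_29: α=-2, u≡3; β=0, v≡27 (mod 29); (3|29)=-1, (27|29)=-1; sign (−1)^0·-1^0·-1^-2 = +1.
(a,b)_5: α=19, u≡2; β=5, v≡2 (mod 5); (2|5)=-1, (2|5)=-1; sign (−1)^0·-1^5·-1^19 = +1.
(a,b)_7: α=-1, u≡5; β=0, v≡4 (mod 7); (5|7)=-1, (4|7)=+1; sign (−1)^0·-1^0·+1^-1 = +1.
(a,b)_11: α=8, u≡9; β=3, v≡7 (mod 11); (9|11)=+1, (7|11)=-1; sign (−1)^0·+1^3·-1^8 = +1.
(a,b)_2: α=-5, β=-1; u≡1, v≡7 (mod 8); ε(u)ε(v)=0·1, αω(v)=-5·0, βω(u)=-1·0; sum ≡ 0  ⇒  +1.
(a,b)_∞: sgn(-910)=−, sgn(-4290)=−, so -1.
|Ram(-910, -4290)| = 2, even; anisotropic at {3, ∞}.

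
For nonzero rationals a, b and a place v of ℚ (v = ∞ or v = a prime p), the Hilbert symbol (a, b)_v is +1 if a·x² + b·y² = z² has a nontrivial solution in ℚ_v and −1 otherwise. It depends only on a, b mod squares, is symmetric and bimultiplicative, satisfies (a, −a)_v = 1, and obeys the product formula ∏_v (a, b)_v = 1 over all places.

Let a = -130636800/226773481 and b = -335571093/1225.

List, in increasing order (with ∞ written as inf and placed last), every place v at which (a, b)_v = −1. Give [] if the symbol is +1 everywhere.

Mod squares: a ≡ -7, b ≡ -460317. Check v ∈ {∞, 2, 3, 5, 7, 11, 13, 29, 37}.
v=5: a=5^2·(≡3), b=5^-2·(≡3) mod 5; (3|5)=-1, (3|5)=-1; (−1)^{2·-2·2}·(-1)^-2·(-1)^2 = +1.
v=29: a=29^0·(≡23), b=29^1·(≡15) mod 29; (23|29)=+1, (15|29)=-1; (−1)^{0·1·14}·(+1)^1·(-1)^0 = +1.
v=11: a=11^-2·(≡1), b=11^1·(≡6) mod 11; (1|11)=+1, (6|11)=-1; (−1)^{-2·1·5}·(+1)^1·(-1)^-2 = +1.
v=2: v_2(a)=10, v_2(b)=0; units ≡ 1, 3 (mod 8); ε·ε+αω+βω = 0·1+10·1+0·0 ≡ 0  ⇒  (a,b)_2 = +1.
v=3: a=3^6·(≡2), b=3^7·(≡2) mod 3; (2|3)=-1, (2|3)=-1; (−1)^{6·7·1}·(-1)^7·(-1)^6 = -1.
v=7: a=7^1·(≡5), b=7^-2·(≡6) mod 7; (5|7)=-1, (6|7)=-1; (−1)^{1·-2·3}·(-1)^-2·(-1)^1 = -1.
v=13: a=13^0·(≡8), b=13^1·(≡1) mod 13; (8|13)=-1, (1|13)=+1; (−1)^{0·1·6}·(-1)^1·(+1)^0 = -1.
v=∞: -7 < 0 and -460317 < 0  ⇒  (a,b)_∞ = -1.
v=37: a=37^-4·(≡21), b=37^1·(≡34) mod 37; (21|37)=+1, (34|37)=+1; (−1)^{-4·1·18}·(+1)^1·(+1)^-4 = +1.
(-7, -460317 / ℚ) ramifies at {3, 7, 13, ∞}: a division algebra.

[3, 7, 13, inf]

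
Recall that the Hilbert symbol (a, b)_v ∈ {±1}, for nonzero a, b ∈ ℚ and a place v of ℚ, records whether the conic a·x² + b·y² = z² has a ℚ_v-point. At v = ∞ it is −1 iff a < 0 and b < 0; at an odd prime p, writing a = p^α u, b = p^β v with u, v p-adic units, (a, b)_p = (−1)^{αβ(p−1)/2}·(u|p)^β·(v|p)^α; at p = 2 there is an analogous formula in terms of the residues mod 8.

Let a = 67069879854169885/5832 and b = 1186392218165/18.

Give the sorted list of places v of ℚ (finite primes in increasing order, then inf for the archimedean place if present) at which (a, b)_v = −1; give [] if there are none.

[7, 31]

Mod squares: a ≡ 832848170, b ≡ 292330. Check v ∈ {∞, 2, 3, 5, 7, 11, 23, 31, 37, 41}.
v=11: a=11^1·(≡7), b=11^2·(≡5) mod 11; (7|11)=-1, (5|11)=+1; (−1)^{1·2·5}·(-1)^2·(+1)^1 = +1.
v=5: a=5^1·(≡1), b=5^1·(≡1) mod 5; (1|5)=+1, (1|5)=+1; (−1)^{1·1·2}·(+1)^1·(+1)^1 = +1.
v=7: a=7^7·(≡6), b=7^2·(≡3) mod 7; (6|7)=-1, (3|7)=-1; (−1)^{7·2·3}·(-1)^2·(-1)^7 = -1.
v=2: v_2(a)=-3, v_2(b)=-1; units ≡ 5, 5 (mod 8); ε·ε+αω+βω = 0·0+-3·1+-1·1 ≡ 0  ⇒  (a,b)_2 = +1.
v=41: a=41^1·(≡32), b=41^1·(≡33) mod 41; (32|41)=+1, (33|41)=+1; (−1)^{1·1·20}·(+1)^1·(+1)^1 = +1.
v=31: a=31^1·(≡17), b=31^1·(≡17) mod 31; (17|31)=-1, (17|31)=-1; (−1)^{1·1·15}·(-1)^1·(-1)^1 = -1.
v=∞: 832848170 > 0 and 292330 > 0  ⇒  (a,b)_∞ = +1.
v=23: a=23^1·(≡18), b=23^1·(≡15) mod 23; (18|23)=+1, (15|23)=-1; (−1)^{1·1·11}·(+1)^1·(-1)^1 = +1.
v=3: a=3^-6·(≡2), b=3^-2·(≡1) mod 3; (2|3)=-1, (1|3)=+1; (−1)^{-6·-2·1}·(-1)^-2·(+1)^-6 = +1.
v=37: a=37^3·(≡1), b=37^2·(≡26) mod 37; (1|37)=+1, (26|37)=+1; (−1)^{3·2·18}·(+1)^2·(+1)^3 = +1.
|Ram(832848170, 292330)| = 2, even; anisotropic at {7, 31}.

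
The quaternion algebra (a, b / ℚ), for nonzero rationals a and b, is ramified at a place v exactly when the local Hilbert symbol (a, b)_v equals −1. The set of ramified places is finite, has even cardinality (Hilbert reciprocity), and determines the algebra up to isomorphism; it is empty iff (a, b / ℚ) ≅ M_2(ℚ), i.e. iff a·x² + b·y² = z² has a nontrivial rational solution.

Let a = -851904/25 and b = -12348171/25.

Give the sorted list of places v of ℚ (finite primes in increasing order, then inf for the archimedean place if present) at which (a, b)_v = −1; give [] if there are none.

[29, inf]

(a, b) ≡ (-1479, -11339) mod (ℚ^×)²; places V = {2, 3, 5, 11, 17, 23, 29, ∞}.
(a,b)_17: α=1, u≡9; β=1, v≡8 (mod 17); (9|17)=+1, (8|17)=+1; sign (−1)^0·+1^1·+1^1 = +1.
(a,b)_11: α=0, u≡8; β=2, v≡6 (mod 11); (8|11)=-1, (6|11)=-1; sign (−1)^0·-1^2·-1^0 = +1.
(a,b)_23: α=0, u≡8; β=1, v≡6 (mod 23); (8|23)=+1, (6|23)=+1; sign (−1)^0·+1^1·+1^0 = +1.
(a,b)_∞: sgn(-1479)=−, sgn(-11339)=−, so -1.
(a,b)_29: α=1, u≡7; β=1, v≡27 (mod 29); (7|29)=+1, (27|29)=-1; sign (−1)^0·+1^1·-1^1 = -1.
(a,b)_2: α=6, β=0; u≡1, v≡5 (mod 8); ε(u)ε(v)=0·0, αω(v)=6·1, βω(u)=0·0; sum ≡ 0  ⇒  +1.
(a,b)_3: α=3, u≡2; β=2, v≡1 (mod 3); (2|3)=-1, (1|3)=+1; sign (−1)^0·-1^2·+1^3 = +1.
(a,b)_5: α=-2, u≡1; β=-2, v≡4 (mod 5); (1|5)=+1, (4|5)=+1; sign (−1)^0·+1^-2·+1^-2 = +1.
Ram(-1479, -11339) = {29, ∞}; no ℚ_29-point on the conic.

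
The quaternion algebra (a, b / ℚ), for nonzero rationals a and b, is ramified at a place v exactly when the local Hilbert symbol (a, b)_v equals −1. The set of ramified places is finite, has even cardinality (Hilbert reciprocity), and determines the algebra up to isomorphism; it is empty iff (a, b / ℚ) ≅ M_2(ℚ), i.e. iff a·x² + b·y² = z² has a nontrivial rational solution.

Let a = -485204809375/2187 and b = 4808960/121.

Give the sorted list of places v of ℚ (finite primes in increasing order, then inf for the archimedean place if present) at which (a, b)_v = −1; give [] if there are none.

[3, 11]

(a, b) ≡ (-165, 65) mod (ℚ^×)²; places V = {2, 3, 5, 11, 13, 17, ∞}.
(a,b)_3: α=-7, u≡2; β=0, v≡2 (mod 3); (2|3)=-1, (2|3)=-1; sign (−1)^0·-1^0·-1^-7 = -1.
(a,b)_∞: sgn(-165)=−, sgn(65)=+, so +1.
(a,b)_2: α=0, β=8; u≡3, v≡1 (mod 8); ε(u)ε(v)=1·0, αω(v)=0·0, βω(u)=8·1; sum ≡ 0  ⇒  +1.
(a,b)_11: α=1, u≡7; β=-2, v≡2 (mod 11); (7|11)=-1, (2|11)=-1; sign (−1)^0·-1^-2·-1^1 = -1.
(a,b)_13: α=2, u≡4; β=1, v≡11 (mod 13); (4|13)=+1, (11|13)=-1; sign (−1)^0·+1^1·-1^2 = +1.
(a,b)_5: α=5, u≡3; β=1, v≡2 (mod 5); (3|5)=-1, (2|5)=-1; sign (−1)^0·-1^1·-1^5 = +1.
(a,b)_17: α=4, u≡14; β=2, v≡7 (mod 17); (14|17)=-1, (7|17)=-1; sign (−1)^0·-1^2·-1^4 = +1.
|Ram(-165, 65)| = 2, even; anisotropic at {3, 11}.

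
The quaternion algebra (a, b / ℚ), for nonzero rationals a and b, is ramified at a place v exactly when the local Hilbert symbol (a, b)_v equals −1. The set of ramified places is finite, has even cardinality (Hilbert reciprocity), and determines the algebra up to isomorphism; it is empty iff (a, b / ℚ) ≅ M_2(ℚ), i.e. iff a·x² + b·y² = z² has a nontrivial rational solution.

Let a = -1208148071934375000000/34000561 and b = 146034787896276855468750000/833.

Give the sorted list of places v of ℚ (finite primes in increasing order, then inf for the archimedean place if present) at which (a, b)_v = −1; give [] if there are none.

[11, 19]

(a, b) ≡ (-55, 20995) mod (ℚ^×)²; places V = {2, 3, 5, 7, 11, 13, 17, 19, 23, ∞}.
(a,b)_5: α=11, u≡4; β=17, v≡1 (mod 5); (4|5)=+1, (1|5)=+1; sign (−1)^0·+1^17·+1^11 = +1.
(a,b)_19: α=2, u≡3; β=3, v≡2 (mod 19); (3|19)=-1, (2|19)=-1; sign (−1)^0·-1^3·-1^2 = -1.
(a,b)_13: α=2, u≡3; β=3, v≡4 (mod 13); (3|13)=+1, (4|13)=+1; sign (−1)^0·+1^3·+1^2 = +1.
(a,b)_2: α=6, β=4; u≡1, v≡3 (mod 8); ε(u)ε(v)=0·1, αω(v)=6·1, βω(u)=4·0; sum ≡ 0  ⇒  +1.
(a,b)_23: α=2, u≡5; β=0, v≡19 (mod 23); (5|23)=-1, (19|23)=-1; sign (−1)^0·-1^0·-1^2 = +1.
(a,b)_17: α=-2, u≡8; β=-1, v≡10 (mod 17); (8|17)=+1, (10|17)=-1; sign (−1)^0·+1^-1·-1^-2 = +1.
(a,b)_∞: sgn(-55)=−, sgn(20995)=+, so +1.
(a,b)_11: α=3, u≡6; β=2, v≡10 (mod 11); (6|11)=-1, (10|11)=-1; sign (−1)^0·-1^2·-1^3 = -1.
(a,b)_7: α=-6, u≡1; β=-2, v≡1 (mod 7); (1|7)=+1, (1|7)=+1; sign (−1)^0·+1^-2·+1^-6 = +1.
(a,b)_3: α=2, u≡2; β=8, v≡1 (mod 3); (2|3)=-1, (1|3)=+1; sign (−1)^0·-1^8·+1^2 = +1.
(-55, 20995 / ℚ) ramifies at {11, 19}: a division algebra.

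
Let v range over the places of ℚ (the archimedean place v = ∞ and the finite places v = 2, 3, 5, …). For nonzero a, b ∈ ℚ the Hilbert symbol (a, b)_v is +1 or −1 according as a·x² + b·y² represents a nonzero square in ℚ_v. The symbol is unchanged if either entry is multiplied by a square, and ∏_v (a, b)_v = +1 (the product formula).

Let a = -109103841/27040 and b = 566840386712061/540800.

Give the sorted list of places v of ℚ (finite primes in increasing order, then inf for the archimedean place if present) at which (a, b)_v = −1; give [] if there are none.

(a, b) ≡ (-5610, 42) mod (ℚ^×)²; places V = {2, 3, 5, 7, 11, 13, 17, ∞}.
(a,b)_∞: sgn(-5610)=−, sgn(42)=+, so +1.
(a,b)_7: α=4, u≡4; β=7, v≡3 (mod 7); (4|7)=+1, (3|7)=-1; sign (−1)^0·+1^7·-1^4 = +1.
(a,b)_3: α=5, u≡2; β=9, v≡2 (mod 3); (2|3)=-1, (2|3)=-1; sign (−1)^1·-1^9·-1^5 = -1.
(a,b)_5: α=-1, u≡3; β=-2, v≡3 (mod 5); (3|5)=-1, (3|5)=-1; sign (−1)^0·-1^-2·-1^-1 = -1.
(a,b)_13: α=-2, u≡6; β=-2, v≡10 (mod 13); (6|13)=-1, (10|13)=+1; sign (−1)^0·-1^-2·+1^-2 = +1.
(a,b)_17: α=1, u≡12; β=2, v≡1 (mod 17); (12|17)=-1, (1|17)=+1; sign (−1)^0·-1^2·+1^1 = +1.
(a,b)_11: α=1, u≡2; β=2, v≡4 (mod 11); (2|11)=-1, (4|11)=+1; sign (−1)^0·-1^2·+1^1 = +1.
(a,b)_2: α=-5, β=-7; u≡3, v≡5 (mod 8); ε(u)ε(v)=1·0, αω(v)=-5·1, βω(u)=-7·1; sum ≡ 0  ⇒  +1.
|Ram(-5610, 42)| = 2, even; anisotropic at {3, 5}.

[3, 5]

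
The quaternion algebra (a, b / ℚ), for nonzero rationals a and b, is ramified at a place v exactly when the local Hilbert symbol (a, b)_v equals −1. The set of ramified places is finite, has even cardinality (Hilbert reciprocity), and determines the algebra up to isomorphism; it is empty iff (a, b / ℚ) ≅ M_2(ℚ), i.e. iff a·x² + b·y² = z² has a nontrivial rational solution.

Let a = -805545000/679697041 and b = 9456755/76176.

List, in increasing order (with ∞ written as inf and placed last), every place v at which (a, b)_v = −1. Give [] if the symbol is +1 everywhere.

(a, b) ≡ (-442, 1595) mod (ℚ^×)²; places V = {2, 3, 5, 7, 11, 13, 17, 23, 29, 31, ∞}.
(a,b)_13: α=1, u≡2; β=0, v≡1 (mod 13); (2|13)=-1, (1|13)=+1; sign (−1)^0·-1^0·+1^1 = +1.
(a,b)_∞: sgn(-442)=−, sgn(1595)=+, so +1.
(a,b)_3: α=6, u≡2; β=-2, v≡2 (mod 3); (2|3)=-1, (2|3)=-1; sign (−1)^0·-1^-2·-1^6 = +1.
(a,b)_31: α=-2, u≡26; β=0, v≡9 (mod 31); (26|31)=-1, (9|31)=+1; sign (−1)^0·-1^0·+1^-2 = +1.
(a,b)_2: α=3, β=-4; u≡3, v≡3 (mod 8); ε(u)ε(v)=1·1, αω(v)=3·1, βω(u)=-4·1; sum ≡ 0  ⇒  +1.
(a,b)_23: α=0, u≡9; β=-2, v≡1 (mod 23); (9|23)=+1, (1|23)=+1; sign (−1)^0·+1^-2·+1^0 = +1.
(a,b)_29: α=-4, u≡16; β=1, v≡18 (mod 29); (16|29)=+1, (18|29)=-1; sign (−1)^0·+1^1·-1^-4 = +1.
(a,b)_11: α=0, u≡4; β=3, v≡10 (mod 11); (4|11)=+1, (10|11)=-1; sign (−1)^0·+1^3·-1^0 = +1.
(a,b)_17: α=1, u≡8; β=0, v≡5 (mod 17); (8|17)=+1, (5|17)=-1; sign (−1)^0·+1^0·-1^1 = -1.
(a,b)_5: α=4, u≡3; β=1, v≡1 (mod 5); (3|5)=-1, (1|5)=+1; sign (−1)^0·-1^1·+1^4 = -1.
(a,b)_7: α=0, u≡3; β=2, v≡6 (mod 7); (3|7)=-1, (6|7)=-1; sign (−1)^0·-1^2·-1^0 = +1.
Ram(-442, 1595) = {5, 17}; no ℚ_5-point on the conic.

[5, 17]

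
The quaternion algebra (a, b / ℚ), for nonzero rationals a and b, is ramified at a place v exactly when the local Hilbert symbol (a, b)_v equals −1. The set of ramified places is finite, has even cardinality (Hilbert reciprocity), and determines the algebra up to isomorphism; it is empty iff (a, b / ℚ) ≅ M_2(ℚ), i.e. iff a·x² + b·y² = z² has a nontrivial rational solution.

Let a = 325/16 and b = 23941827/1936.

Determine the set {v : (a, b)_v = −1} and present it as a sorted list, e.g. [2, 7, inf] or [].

Mod squares: a ≡ 13, b ≡ 2660203. Check v ∈ {∞, 2, 3, 5, 7, 11, 13, 23, 31, 41}.
v=23: a=23^0·(≡16), b=23^1·(≡21) mod 23; (16|23)=+1, (21|23)=-1; (−1)^{0·1·11}·(+1)^1·(-1)^0 = +1.
v=3: a=3^0·(≡1), b=3^2·(≡1) mod 3; (1|3)=+1, (1|3)=+1; (−1)^{0·2·1}·(+1)^2·(+1)^0 = +1.
v=2: v_2(a)=-4, v_2(b)=-4; units ≡ 5, 3 (mod 8); ε·ε+αω+βω = 0·1+-4·1+-4·1 ≡ 0  ⇒  (a,b)_2 = +1.
v=41: a=41^0·(≡28), b=41^1·(≡21) mod 41; (28|41)=-1, (21|41)=+1; (−1)^{0·1·20}·(-1)^1·(+1)^0 = -1.
v=11: a=11^0·(≡10), b=11^-2·(≡6) mod 11; (10|11)=-1, (6|11)=-1; (−1)^{0·-2·5}·(-1)^-2·(-1)^0 = +1.
v=31: a=31^0·(≡30), b=31^1·(≡1) mod 31; (30|31)=-1, (1|31)=+1; (−1)^{0·1·15}·(-1)^1·(+1)^0 = -1.
v=7: a=7^0·(≡5), b=7^1·(≡3) mod 7; (5|7)=-1, (3|7)=-1; (−1)^{0·1·3}·(-1)^1·(-1)^0 = -1.
v=13: a=13^1·(≡4), b=13^1·(≡5) mod 13; (4|13)=+1, (5|13)=-1; (−1)^{1·1·6}·(+1)^1·(-1)^1 = -1.
v=∞: 13 > 0 and 2660203 > 0  ⇒  (a,b)_∞ = +1.
v=5: a=5^2·(≡3), b=5^0·(≡2) mod 5; (3|5)=-1, (2|5)=-1; (−1)^{2·0·2}·(-1)^0·(-1)^2 = +1.
Ram(13, 2660203) = {7, 13, 31, 41}; no ℚ_7-point on the conic.

[7, 13, 31, 41]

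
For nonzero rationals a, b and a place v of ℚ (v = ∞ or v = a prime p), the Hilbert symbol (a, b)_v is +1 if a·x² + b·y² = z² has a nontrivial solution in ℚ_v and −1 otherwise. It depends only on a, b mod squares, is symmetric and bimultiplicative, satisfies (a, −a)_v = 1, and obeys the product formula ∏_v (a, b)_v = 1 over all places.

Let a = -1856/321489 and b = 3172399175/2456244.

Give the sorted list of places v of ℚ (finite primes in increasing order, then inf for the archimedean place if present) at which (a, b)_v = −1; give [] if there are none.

Mod squares: a ≡ -29, b ≡ 26187. Check v ∈ {∞, 2, 3, 5, 7, 11, 19, 29, 43}.
v=19: a=19^0·(≡7), b=19^-2·(≡6) mod 19; (7|19)=+1, (6|19)=+1; (−1)^{0·-2·9}·(+1)^-2·(+1)^0 = +1.
v=7: a=7^-2·(≡3), b=7^-1·(≡5) mod 7; (3|7)=-1, (5|7)=-1; (−1)^{-2·-1·3}·(-1)^-1·(-1)^-2 = -1.
v=3: a=3^-8·(≡1), b=3^-5·(≡2) mod 3; (1|3)=+1, (2|3)=-1; (−1)^{-8·-5·1}·(+1)^-5·(-1)^-8 = +1.
v=∞: -29 < 0 and 26187 > 0  ⇒  (a,b)_∞ = +1.
v=43: a=43^0·(≡14), b=43^1·(≡26) mod 43; (14|43)=+1, (26|43)=-1; (−1)^{0·1·21}·(+1)^1·(-1)^0 = +1.
v=29: a=29^1·(≡7), b=29^3·(≡5) mod 29; (7|29)=+1, (5|29)=+1; (−1)^{1·3·14}·(+1)^3·(+1)^1 = +1.
v=11: a=11^0·(≡1), b=11^2·(≡6) mod 11; (1|11)=+1, (6|11)=-1; (−1)^{0·2·5}·(+1)^2·(-1)^0 = +1.
v=5: a=5^0·(≡1), b=5^2·(≡3) mod 5; (1|5)=+1, (3|5)=-1; (−1)^{0·2·2}·(+1)^2·(-1)^0 = +1.
v=2: v_2(a)=6, v_2(b)=-2; units ≡ 3, 3 (mod 8); ε·ε+αω+βω = 1·1+6·1+-2·1 ≡ 1  ⇒  (a,b)_2 = -1.
|Ram(-29, 26187)| = 2, even; anisotropic at {2, 7}.

[2, 7]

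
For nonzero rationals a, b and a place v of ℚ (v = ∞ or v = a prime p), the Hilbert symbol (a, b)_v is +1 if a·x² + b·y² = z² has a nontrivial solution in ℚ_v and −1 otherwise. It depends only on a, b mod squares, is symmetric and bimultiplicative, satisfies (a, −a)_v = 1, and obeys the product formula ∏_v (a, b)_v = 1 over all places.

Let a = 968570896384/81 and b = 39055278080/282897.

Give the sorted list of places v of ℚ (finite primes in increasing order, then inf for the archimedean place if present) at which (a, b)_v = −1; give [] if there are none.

[17, 31]

(a, b) ≡ (91, 239785) mod (ℚ^×)²; places V = {2, 3, 5, 7, 13, 17, 31, 43, ∞}.
(a,b)_7: α=1, u≡6; β=1, v≡4 (mod 7); (6|7)=-1, (4|7)=+1; sign (−1)^1·-1^1·+1^1 = +1.
(a,b)_17: α=0, u≡5; β=-1, v≡10 (mod 17); (5|17)=-1, (10|17)=-1; sign (−1)^0·-1^-1·-1^0 = -1.
(a,b)_∞: sgn(91)=+, sgn(239785)=+, so +1.
(a,b)_2: α=16, β=14; u≡3, v≡1 (mod 8); ε(u)ε(v)=1·0, αω(v)=16·0, βω(u)=14·1; sum ≡ 0  ⇒  +1.
(a,b)_31: α=2, u≡15; β=1, v≡25 (mod 31); (15|31)=-1, (25|31)=+1; sign (−1)^0·-1^1·+1^2 = -1.
(a,b)_5: α=0, u≡4; β=1, v≡3 (mod 5); (4|5)=+1, (3|5)=-1; sign (−1)^0·+1^1·-1^0 = +1.
(a,b)_3: α=-4, u≡1; β=-2, v≡1 (mod 3); (1|3)=+1, (1|3)=+1; sign (−1)^0·+1^-2·+1^-4 = +1.
(a,b)_13: α=3, u≡6; β=3, v≡6 (mod 13); (6|13)=-1, (6|13)=-1; sign (−1)^0·-1^3·-1^3 = +1.
(a,b)_43: α=0, u≡8; β=-2, v≡16 (mod 43); (8|43)=-1, (16|43)=+1; sign (−1)^0·-1^-2·+1^0 = +1.
|Ram(91, 239785)| = 2, even; anisotropic at {17, 31}.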